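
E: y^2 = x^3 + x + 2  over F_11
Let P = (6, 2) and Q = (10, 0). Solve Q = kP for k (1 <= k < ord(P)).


Enumerate multiples of P until we hit Q = (10, 0):
  1P = (6, 2)
  2P = (8, 4)
  3P = (9, 6)
  4P = (10, 0)
Match found at i = 4.

k = 4


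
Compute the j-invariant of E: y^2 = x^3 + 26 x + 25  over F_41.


Delta = -16(4 a^3 + 27 b^2) mod 41 = 38
-1728 * (4 a)^3 = -1728 * (4*26)^3 mod 41 = 31
j = 31 * 38^(-1) mod 41 = 17

j = 17 (mod 41)


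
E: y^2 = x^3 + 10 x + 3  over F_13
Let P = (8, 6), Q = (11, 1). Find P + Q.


P != Q, so use the chord formula.
s = (y2 - y1) / (x2 - x1) = (8) / (3) mod 13 = 7
x3 = s^2 - x1 - x2 mod 13 = 7^2 - 8 - 11 = 4
y3 = s (x1 - x3) - y1 mod 13 = 7 * (8 - 4) - 6 = 9

P + Q = (4, 9)


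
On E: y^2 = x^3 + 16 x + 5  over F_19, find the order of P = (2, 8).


Compute successive multiples of P until we hit O:
  1P = (2, 8)
  2P = (5, 1)
  3P = (9, 2)
  4P = (13, 15)
  5P = (11, 7)
  6P = (10, 14)
  7P = (4, 0)
  8P = (10, 5)
  ... (continuing to 14P)
  14P = O

ord(P) = 14


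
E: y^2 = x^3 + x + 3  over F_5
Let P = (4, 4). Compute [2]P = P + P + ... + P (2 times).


k = 2 = 10_2 (binary, LSB first: 01)
Double-and-add from P = (4, 4):
  bit 0 = 0: acc unchanged = O
  bit 1 = 1: acc = O + (1, 0) = (1, 0)

2P = (1, 0)


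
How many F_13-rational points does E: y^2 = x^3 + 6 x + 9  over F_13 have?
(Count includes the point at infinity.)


For each x in F_13, count y with y^2 = x^3 + 6 x + 9 mod 13:
  x = 0: RHS = 9, y in [3, 10]  -> 2 point(s)
  x = 1: RHS = 3, y in [4, 9]  -> 2 point(s)
  x = 2: RHS = 3, y in [4, 9]  -> 2 point(s)
  x = 6: RHS = 1, y in [1, 12]  -> 2 point(s)
  x = 7: RHS = 4, y in [2, 11]  -> 2 point(s)
  x = 8: RHS = 10, y in [6, 7]  -> 2 point(s)
  x = 9: RHS = 12, y in [5, 8]  -> 2 point(s)
  x = 10: RHS = 3, y in [4, 9]  -> 2 point(s)
Affine points: 16. Add the point at infinity: total = 17.

#E(F_13) = 17


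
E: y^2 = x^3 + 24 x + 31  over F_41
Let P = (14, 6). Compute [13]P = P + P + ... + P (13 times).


k = 13 = 1101_2 (binary, LSB first: 1011)
Double-and-add from P = (14, 6):
  bit 0 = 1: acc = O + (14, 6) = (14, 6)
  bit 1 = 0: acc unchanged = (14, 6)
  bit 2 = 1: acc = (14, 6) + (28, 33) = (0, 21)
  bit 3 = 1: acc = (0, 21) + (10, 0) = (35, 32)

13P = (35, 32)


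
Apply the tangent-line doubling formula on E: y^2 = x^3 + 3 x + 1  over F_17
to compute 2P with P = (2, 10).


Doubling: s = (3 x1^2 + a) / (2 y1)
s = (3*2^2 + 3) / (2*10) mod 17 = 5
x3 = s^2 - 2 x1 mod 17 = 5^2 - 2*2 = 4
y3 = s (x1 - x3) - y1 mod 17 = 5 * (2 - 4) - 10 = 14

2P = (4, 14)


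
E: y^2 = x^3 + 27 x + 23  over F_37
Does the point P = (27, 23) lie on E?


Check whether y^2 = x^3 + 27 x + 23 (mod 37) for (x, y) = (27, 23).
LHS: y^2 = 23^2 mod 37 = 11
RHS: x^3 + 27 x + 23 = 27^3 + 27*27 + 23 mod 37 = 11
LHS = RHS

Yes, on the curve


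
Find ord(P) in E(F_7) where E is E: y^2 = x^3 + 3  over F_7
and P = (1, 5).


Compute successive multiples of P until we hit O:
  1P = (1, 5)
  2P = (6, 4)
  3P = (2, 5)
  4P = (4, 2)
  5P = (3, 4)
  6P = (5, 4)
  7P = (5, 3)
  8P = (3, 3)
  ... (continuing to 13P)
  13P = O

ord(P) = 13


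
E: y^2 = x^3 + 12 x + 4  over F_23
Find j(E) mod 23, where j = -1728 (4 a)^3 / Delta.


Delta = -16(4 a^3 + 27 b^2) mod 23 = 3
-1728 * (4 a)^3 = -1728 * (4*12)^3 mod 23 = 22
j = 22 * 3^(-1) mod 23 = 15

j = 15 (mod 23)


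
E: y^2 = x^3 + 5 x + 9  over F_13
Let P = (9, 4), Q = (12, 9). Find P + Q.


P != Q, so use the chord formula.
s = (y2 - y1) / (x2 - x1) = (5) / (3) mod 13 = 6
x3 = s^2 - x1 - x2 mod 13 = 6^2 - 9 - 12 = 2
y3 = s (x1 - x3) - y1 mod 13 = 6 * (9 - 2) - 4 = 12

P + Q = (2, 12)


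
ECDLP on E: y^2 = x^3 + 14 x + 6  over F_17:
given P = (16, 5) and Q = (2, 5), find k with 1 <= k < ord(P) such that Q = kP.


Enumerate multiples of P until we hit Q = (2, 5):
  1P = (16, 5)
  2P = (2, 12)
  3P = (12, 10)
  4P = (15, 15)
  5P = (1, 15)
  6P = (8, 1)
  7P = (6, 0)
  8P = (8, 16)
  9P = (1, 2)
  10P = (15, 2)
  11P = (12, 7)
  12P = (2, 5)
Match found at i = 12.

k = 12


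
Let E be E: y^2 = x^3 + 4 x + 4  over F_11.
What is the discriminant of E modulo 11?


4 a^3 + 27 b^2 = 4*4^3 + 27*4^2 = 256 + 432 = 688
Delta = -16 * (688) = -11008
Delta mod 11 = 3

Delta = 3 (mod 11)


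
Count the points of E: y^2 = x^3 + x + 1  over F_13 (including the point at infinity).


For each x in F_13, count y with y^2 = x^3 + 1 x + 1 mod 13:
  x = 0: RHS = 1, y in [1, 12]  -> 2 point(s)
  x = 1: RHS = 3, y in [4, 9]  -> 2 point(s)
  x = 4: RHS = 4, y in [2, 11]  -> 2 point(s)
  x = 5: RHS = 1, y in [1, 12]  -> 2 point(s)
  x = 7: RHS = 0, y in [0]  -> 1 point(s)
  x = 8: RHS = 1, y in [1, 12]  -> 2 point(s)
  x = 10: RHS = 10, y in [6, 7]  -> 2 point(s)
  x = 11: RHS = 4, y in [2, 11]  -> 2 point(s)
  x = 12: RHS = 12, y in [5, 8]  -> 2 point(s)
Affine points: 17. Add the point at infinity: total = 18.

#E(F_13) = 18


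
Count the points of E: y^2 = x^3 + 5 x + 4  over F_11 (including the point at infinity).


For each x in F_11, count y with y^2 = x^3 + 5 x + 4 mod 11:
  x = 0: RHS = 4, y in [2, 9]  -> 2 point(s)
  x = 2: RHS = 0, y in [0]  -> 1 point(s)
  x = 4: RHS = 0, y in [0]  -> 1 point(s)
  x = 5: RHS = 0, y in [0]  -> 1 point(s)
  x = 10: RHS = 9, y in [3, 8]  -> 2 point(s)
Affine points: 7. Add the point at infinity: total = 8.

#E(F_11) = 8


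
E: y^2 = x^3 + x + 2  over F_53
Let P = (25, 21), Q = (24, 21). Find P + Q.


P != Q, so use the chord formula.
s = (y2 - y1) / (x2 - x1) = (0) / (52) mod 53 = 0
x3 = s^2 - x1 - x2 mod 53 = 0^2 - 25 - 24 = 4
y3 = s (x1 - x3) - y1 mod 53 = 0 * (25 - 4) - 21 = 32

P + Q = (4, 32)


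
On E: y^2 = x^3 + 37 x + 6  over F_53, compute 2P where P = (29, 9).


Doubling: s = (3 x1^2 + a) / (2 y1)
s = (3*29^2 + 37) / (2*9) mod 53 = 48
x3 = s^2 - 2 x1 mod 53 = 48^2 - 2*29 = 20
y3 = s (x1 - x3) - y1 mod 53 = 48 * (29 - 20) - 9 = 52

2P = (20, 52)


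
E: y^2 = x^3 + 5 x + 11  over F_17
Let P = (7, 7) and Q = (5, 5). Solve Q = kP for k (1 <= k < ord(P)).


Enumerate multiples of P until we hit Q = (5, 5):
  1P = (7, 7)
  2P = (5, 5)
Match found at i = 2.

k = 2


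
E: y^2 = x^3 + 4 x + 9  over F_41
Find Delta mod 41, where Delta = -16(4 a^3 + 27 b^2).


4 a^3 + 27 b^2 = 4*4^3 + 27*9^2 = 256 + 2187 = 2443
Delta = -16 * (2443) = -39088
Delta mod 41 = 26

Delta = 26 (mod 41)


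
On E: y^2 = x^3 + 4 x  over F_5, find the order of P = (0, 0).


Compute successive multiples of P until we hit O:
  1P = (0, 0)
  2P = O

ord(P) = 2


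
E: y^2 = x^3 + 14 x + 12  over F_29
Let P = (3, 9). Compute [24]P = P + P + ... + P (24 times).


k = 24 = 11000_2 (binary, LSB first: 00011)
Double-and-add from P = (3, 9):
  bit 0 = 0: acc unchanged = O
  bit 1 = 0: acc unchanged = O
  bit 2 = 0: acc unchanged = O
  bit 3 = 1: acc = O + (22, 21) = (22, 21)
  bit 4 = 1: acc = (22, 21) + (15, 1) = (12, 20)

24P = (12, 20)


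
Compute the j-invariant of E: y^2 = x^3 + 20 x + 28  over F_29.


Delta = -16(4 a^3 + 27 b^2) mod 29 = 27
-1728 * (4 a)^3 = -1728 * (4*20)^3 mod 29 = 2
j = 2 * 27^(-1) mod 29 = 28

j = 28 (mod 29)


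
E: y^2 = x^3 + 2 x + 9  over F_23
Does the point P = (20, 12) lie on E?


Check whether y^2 = x^3 + 2 x + 9 (mod 23) for (x, y) = (20, 12).
LHS: y^2 = 12^2 mod 23 = 6
RHS: x^3 + 2 x + 9 = 20^3 + 2*20 + 9 mod 23 = 22
LHS != RHS

No, not on the curve


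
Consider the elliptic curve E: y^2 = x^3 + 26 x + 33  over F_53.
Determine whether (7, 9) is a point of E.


Check whether y^2 = x^3 + 26 x + 33 (mod 53) for (x, y) = (7, 9).
LHS: y^2 = 9^2 mod 53 = 28
RHS: x^3 + 26 x + 33 = 7^3 + 26*7 + 33 mod 53 = 28
LHS = RHS

Yes, on the curve


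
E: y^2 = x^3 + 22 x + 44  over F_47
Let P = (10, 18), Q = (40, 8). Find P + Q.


P != Q, so use the chord formula.
s = (y2 - y1) / (x2 - x1) = (37) / (30) mod 47 = 31
x3 = s^2 - x1 - x2 mod 47 = 31^2 - 10 - 40 = 18
y3 = s (x1 - x3) - y1 mod 47 = 31 * (10 - 18) - 18 = 16

P + Q = (18, 16)


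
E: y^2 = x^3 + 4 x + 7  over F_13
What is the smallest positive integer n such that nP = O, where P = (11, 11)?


Compute successive multiples of P until we hit O:
  1P = (11, 11)
  2P = (7, 12)
  3P = (4, 10)
  4P = (2, 7)
  5P = (1, 5)
  6P = (5, 3)
  7P = (6, 0)
  8P = (5, 10)
  ... (continuing to 14P)
  14P = O

ord(P) = 14


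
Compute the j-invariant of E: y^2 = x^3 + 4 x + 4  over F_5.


Delta = -16(4 a^3 + 27 b^2) mod 5 = 2
-1728 * (4 a)^3 = -1728 * (4*4)^3 mod 5 = 2
j = 2 * 2^(-1) mod 5 = 1

j = 1 (mod 5)


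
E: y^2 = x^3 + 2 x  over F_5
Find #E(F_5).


For each x in F_5, count y with y^2 = x^3 + 2 x + 0 mod 5:
  x = 0: RHS = 0, y in [0]  -> 1 point(s)
Affine points: 1. Add the point at infinity: total = 2.

#E(F_5) = 2


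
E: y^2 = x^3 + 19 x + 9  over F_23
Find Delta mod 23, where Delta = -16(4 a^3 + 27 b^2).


4 a^3 + 27 b^2 = 4*19^3 + 27*9^2 = 27436 + 2187 = 29623
Delta = -16 * (29623) = -473968
Delta mod 23 = 16

Delta = 16 (mod 23)


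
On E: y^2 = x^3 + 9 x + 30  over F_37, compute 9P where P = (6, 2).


k = 9 = 1001_2 (binary, LSB first: 1001)
Double-and-add from P = (6, 2):
  bit 0 = 1: acc = O + (6, 2) = (6, 2)
  bit 1 = 0: acc unchanged = (6, 2)
  bit 2 = 0: acc unchanged = (6, 2)
  bit 3 = 1: acc = (6, 2) + (9, 10) = (25, 9)

9P = (25, 9)


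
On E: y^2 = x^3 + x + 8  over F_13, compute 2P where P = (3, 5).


Doubling: s = (3 x1^2 + a) / (2 y1)
s = (3*3^2 + 1) / (2*5) mod 13 = 8
x3 = s^2 - 2 x1 mod 13 = 8^2 - 2*3 = 6
y3 = s (x1 - x3) - y1 mod 13 = 8 * (3 - 6) - 5 = 10

2P = (6, 10)


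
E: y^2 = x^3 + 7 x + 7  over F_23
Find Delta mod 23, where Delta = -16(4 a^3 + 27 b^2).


4 a^3 + 27 b^2 = 4*7^3 + 27*7^2 = 1372 + 1323 = 2695
Delta = -16 * (2695) = -43120
Delta mod 23 = 5

Delta = 5 (mod 23)


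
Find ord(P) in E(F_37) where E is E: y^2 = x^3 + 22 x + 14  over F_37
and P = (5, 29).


Compute successive multiples of P until we hit O:
  1P = (5, 29)
  2P = (11, 12)
  3P = (28, 30)
  4P = (31, 31)
  5P = (31, 6)
  6P = (28, 7)
  7P = (11, 25)
  8P = (5, 8)
  ... (continuing to 9P)
  9P = O

ord(P) = 9


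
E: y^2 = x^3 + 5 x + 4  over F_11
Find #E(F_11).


For each x in F_11, count y with y^2 = x^3 + 5 x + 4 mod 11:
  x = 0: RHS = 4, y in [2, 9]  -> 2 point(s)
  x = 2: RHS = 0, y in [0]  -> 1 point(s)
  x = 4: RHS = 0, y in [0]  -> 1 point(s)
  x = 5: RHS = 0, y in [0]  -> 1 point(s)
  x = 10: RHS = 9, y in [3, 8]  -> 2 point(s)
Affine points: 7. Add the point at infinity: total = 8.

#E(F_11) = 8


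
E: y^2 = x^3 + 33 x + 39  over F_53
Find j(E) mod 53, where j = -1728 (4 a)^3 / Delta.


Delta = -16(4 a^3 + 27 b^2) mod 53 = 42
-1728 * (4 a)^3 = -1728 * (4*33)^3 mod 53 = 4
j = 4 * 42^(-1) mod 53 = 43

j = 43 (mod 53)


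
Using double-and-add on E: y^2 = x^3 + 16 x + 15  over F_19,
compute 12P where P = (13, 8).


k = 12 = 1100_2 (binary, LSB first: 0011)
Double-and-add from P = (13, 8):
  bit 0 = 0: acc unchanged = O
  bit 1 = 0: acc unchanged = O
  bit 2 = 1: acc = O + (12, 15) = (12, 15)
  bit 3 = 1: acc = (12, 15) + (15, 1) = (18, 13)

12P = (18, 13)


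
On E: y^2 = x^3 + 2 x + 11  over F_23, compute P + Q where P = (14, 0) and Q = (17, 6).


P != Q, so use the chord formula.
s = (y2 - y1) / (x2 - x1) = (6) / (3) mod 23 = 2
x3 = s^2 - x1 - x2 mod 23 = 2^2 - 14 - 17 = 19
y3 = s (x1 - x3) - y1 mod 23 = 2 * (14 - 19) - 0 = 13

P + Q = (19, 13)


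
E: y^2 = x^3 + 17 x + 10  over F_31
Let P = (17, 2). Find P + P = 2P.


Doubling: s = (3 x1^2 + a) / (2 y1)
s = (3*17^2 + 17) / (2*2) mod 31 = 4
x3 = s^2 - 2 x1 mod 31 = 4^2 - 2*17 = 13
y3 = s (x1 - x3) - y1 mod 31 = 4 * (17 - 13) - 2 = 14

2P = (13, 14)


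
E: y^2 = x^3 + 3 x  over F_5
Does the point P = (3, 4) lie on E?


Check whether y^2 = x^3 + 3 x + 0 (mod 5) for (x, y) = (3, 4).
LHS: y^2 = 4^2 mod 5 = 1
RHS: x^3 + 3 x + 0 = 3^3 + 3*3 + 0 mod 5 = 1
LHS = RHS

Yes, on the curve


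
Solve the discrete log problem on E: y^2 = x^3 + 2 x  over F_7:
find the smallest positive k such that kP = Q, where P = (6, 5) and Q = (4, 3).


Enumerate multiples of P until we hit Q = (4, 3):
  1P = (6, 5)
  2P = (4, 3)
Match found at i = 2.

k = 2


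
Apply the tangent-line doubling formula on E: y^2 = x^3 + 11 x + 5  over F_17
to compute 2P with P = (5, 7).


Doubling: s = (3 x1^2 + a) / (2 y1)
s = (3*5^2 + 11) / (2*7) mod 17 = 11
x3 = s^2 - 2 x1 mod 17 = 11^2 - 2*5 = 9
y3 = s (x1 - x3) - y1 mod 17 = 11 * (5 - 9) - 7 = 0

2P = (9, 0)


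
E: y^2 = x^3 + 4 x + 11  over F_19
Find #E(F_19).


For each x in F_19, count y with y^2 = x^3 + 4 x + 11 mod 19:
  x = 0: RHS = 11, y in [7, 12]  -> 2 point(s)
  x = 1: RHS = 16, y in [4, 15]  -> 2 point(s)
  x = 5: RHS = 4, y in [2, 17]  -> 2 point(s)
  x = 6: RHS = 4, y in [2, 17]  -> 2 point(s)
  x = 8: RHS = 4, y in [2, 17]  -> 2 point(s)
  x = 9: RHS = 16, y in [4, 15]  -> 2 point(s)
  x = 10: RHS = 6, y in [5, 14]  -> 2 point(s)
  x = 12: RHS = 1, y in [1, 18]  -> 2 point(s)
  x = 15: RHS = 7, y in [8, 11]  -> 2 point(s)
  x = 18: RHS = 6, y in [5, 14]  -> 2 point(s)
Affine points: 20. Add the point at infinity: total = 21.

#E(F_19) = 21


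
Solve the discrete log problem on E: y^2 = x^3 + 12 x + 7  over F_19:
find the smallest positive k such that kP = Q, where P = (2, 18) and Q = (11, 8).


Enumerate multiples of P until we hit Q = (11, 8):
  1P = (2, 18)
  2P = (7, 4)
  3P = (11, 11)
  4P = (12, 13)
  5P = (10, 5)
  6P = (4, 9)
  7P = (0, 11)
  8P = (15, 3)
  9P = (13, 2)
  10P = (8, 8)
  11P = (16, 18)
  12P = (1, 1)
  13P = (1, 18)
  14P = (16, 1)
  15P = (8, 11)
  16P = (13, 17)
  17P = (15, 16)
  18P = (0, 8)
  19P = (4, 10)
  20P = (10, 14)
  21P = (12, 6)
  22P = (11, 8)
Match found at i = 22.

k = 22


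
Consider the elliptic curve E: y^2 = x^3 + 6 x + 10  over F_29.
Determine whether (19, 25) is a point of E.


Check whether y^2 = x^3 + 6 x + 10 (mod 29) for (x, y) = (19, 25).
LHS: y^2 = 25^2 mod 29 = 16
RHS: x^3 + 6 x + 10 = 19^3 + 6*19 + 10 mod 29 = 23
LHS != RHS

No, not on the curve


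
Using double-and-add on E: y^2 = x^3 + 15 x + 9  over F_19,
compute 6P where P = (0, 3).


k = 6 = 110_2 (binary, LSB first: 011)
Double-and-add from P = (0, 3):
  bit 0 = 0: acc unchanged = O
  bit 1 = 1: acc = O + (11, 17) = (11, 17)
  bit 2 = 1: acc = (11, 17) + (2, 16) = (10, 0)

6P = (10, 0)


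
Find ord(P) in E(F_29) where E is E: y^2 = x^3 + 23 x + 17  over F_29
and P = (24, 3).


Compute successive multiples of P until we hit O:
  1P = (24, 3)
  2P = (19, 11)
  3P = (28, 15)
  4P = (15, 24)
  5P = (18, 12)
  6P = (11, 21)
  7P = (22, 21)
  8P = (6, 9)
  ... (continuing to 36P)
  36P = O

ord(P) = 36


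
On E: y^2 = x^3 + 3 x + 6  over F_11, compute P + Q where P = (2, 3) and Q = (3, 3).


P != Q, so use the chord formula.
s = (y2 - y1) / (x2 - x1) = (0) / (1) mod 11 = 0
x3 = s^2 - x1 - x2 mod 11 = 0^2 - 2 - 3 = 6
y3 = s (x1 - x3) - y1 mod 11 = 0 * (2 - 6) - 3 = 8

P + Q = (6, 8)


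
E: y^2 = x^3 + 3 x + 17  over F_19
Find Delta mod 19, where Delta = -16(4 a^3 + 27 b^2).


4 a^3 + 27 b^2 = 4*3^3 + 27*17^2 = 108 + 7803 = 7911
Delta = -16 * (7911) = -126576
Delta mod 19 = 2

Delta = 2 (mod 19)


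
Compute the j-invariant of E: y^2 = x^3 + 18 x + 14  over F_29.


Delta = -16(4 a^3 + 27 b^2) mod 29 = 19
-1728 * (4 a)^3 = -1728 * (4*18)^3 mod 29 = 13
j = 13 * 19^(-1) mod 29 = 19

j = 19 (mod 29)


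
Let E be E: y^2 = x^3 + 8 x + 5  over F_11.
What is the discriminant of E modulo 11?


4 a^3 + 27 b^2 = 4*8^3 + 27*5^2 = 2048 + 675 = 2723
Delta = -16 * (2723) = -43568
Delta mod 11 = 3

Delta = 3 (mod 11)


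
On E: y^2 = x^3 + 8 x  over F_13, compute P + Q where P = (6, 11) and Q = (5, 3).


P != Q, so use the chord formula.
s = (y2 - y1) / (x2 - x1) = (5) / (12) mod 13 = 8
x3 = s^2 - x1 - x2 mod 13 = 8^2 - 6 - 5 = 1
y3 = s (x1 - x3) - y1 mod 13 = 8 * (6 - 1) - 11 = 3

P + Q = (1, 3)


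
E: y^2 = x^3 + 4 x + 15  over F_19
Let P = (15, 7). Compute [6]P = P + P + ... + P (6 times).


k = 6 = 110_2 (binary, LSB first: 011)
Double-and-add from P = (15, 7):
  bit 0 = 0: acc unchanged = O
  bit 1 = 1: acc = O + (9, 18) = (9, 18)
  bit 2 = 1: acc = (9, 18) + (1, 1) = (15, 12)

6P = (15, 12)


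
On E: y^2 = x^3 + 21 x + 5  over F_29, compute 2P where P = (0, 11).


Doubling: s = (3 x1^2 + a) / (2 y1)
s = (3*0^2 + 21) / (2*11) mod 29 = 26
x3 = s^2 - 2 x1 mod 29 = 26^2 - 2*0 = 9
y3 = s (x1 - x3) - y1 mod 29 = 26 * (0 - 9) - 11 = 16

2P = (9, 16)


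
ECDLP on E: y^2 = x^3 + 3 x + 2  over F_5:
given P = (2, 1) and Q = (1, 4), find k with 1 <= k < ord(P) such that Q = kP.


Enumerate multiples of P until we hit Q = (1, 4):
  1P = (2, 1)
  2P = (1, 4)
Match found at i = 2.

k = 2


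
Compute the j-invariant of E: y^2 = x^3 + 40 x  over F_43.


Delta = -16(4 a^3 + 27 b^2) mod 43 = 8
-1728 * (4 a)^3 = -1728 * (4*40)^3 mod 43 = 21
j = 21 * 8^(-1) mod 43 = 8

j = 8 (mod 43)


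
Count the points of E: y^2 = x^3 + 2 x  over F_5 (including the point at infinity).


For each x in F_5, count y with y^2 = x^3 + 2 x + 0 mod 5:
  x = 0: RHS = 0, y in [0]  -> 1 point(s)
Affine points: 1. Add the point at infinity: total = 2.

#E(F_5) = 2


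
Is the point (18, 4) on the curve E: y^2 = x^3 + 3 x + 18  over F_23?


Check whether y^2 = x^3 + 3 x + 18 (mod 23) for (x, y) = (18, 4).
LHS: y^2 = 4^2 mod 23 = 16
RHS: x^3 + 3 x + 18 = 18^3 + 3*18 + 18 mod 23 = 16
LHS = RHS

Yes, on the curve


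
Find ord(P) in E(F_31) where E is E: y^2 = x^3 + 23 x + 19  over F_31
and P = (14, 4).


Compute successive multiples of P until we hit O:
  1P = (14, 4)
  2P = (28, 4)
  3P = (20, 27)
  4P = (16, 9)
  5P = (15, 9)
  6P = (27, 24)
  7P = (23, 6)
  8P = (4, 12)
  ... (continuing to 31P)
  31P = O

ord(P) = 31


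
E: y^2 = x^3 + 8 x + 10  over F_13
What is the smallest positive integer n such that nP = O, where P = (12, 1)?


Compute successive multiples of P until we hit O:
  1P = (12, 1)
  2P = (3, 3)
  3P = (8, 1)
  4P = (6, 12)
  5P = (11, 8)
  6P = (0, 6)
  7P = (0, 7)
  8P = (11, 5)
  ... (continuing to 13P)
  13P = O

ord(P) = 13


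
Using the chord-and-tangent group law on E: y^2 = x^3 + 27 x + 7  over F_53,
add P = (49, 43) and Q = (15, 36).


P != Q, so use the chord formula.
s = (y2 - y1) / (x2 - x1) = (46) / (19) mod 53 = 8
x3 = s^2 - x1 - x2 mod 53 = 8^2 - 49 - 15 = 0
y3 = s (x1 - x3) - y1 mod 53 = 8 * (49 - 0) - 43 = 31

P + Q = (0, 31)


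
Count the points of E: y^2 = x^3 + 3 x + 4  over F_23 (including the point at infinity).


For each x in F_23, count y with y^2 = x^3 + 3 x + 4 mod 23:
  x = 0: RHS = 4, y in [2, 21]  -> 2 point(s)
  x = 1: RHS = 8, y in [10, 13]  -> 2 point(s)
  x = 2: RHS = 18, y in [8, 15]  -> 2 point(s)
  x = 5: RHS = 6, y in [11, 12]  -> 2 point(s)
  x = 6: RHS = 8, y in [10, 13]  -> 2 point(s)
  x = 7: RHS = 0, y in [0]  -> 1 point(s)
  x = 9: RHS = 1, y in [1, 22]  -> 2 point(s)
  x = 13: RHS = 9, y in [3, 20]  -> 2 point(s)
  x = 16: RHS = 8, y in [10, 13]  -> 2 point(s)
  x = 17: RHS = 0, y in [0]  -> 1 point(s)
  x = 18: RHS = 2, y in [5, 18]  -> 2 point(s)
  x = 21: RHS = 13, y in [6, 17]  -> 2 point(s)
  x = 22: RHS = 0, y in [0]  -> 1 point(s)
Affine points: 23. Add the point at infinity: total = 24.

#E(F_23) = 24


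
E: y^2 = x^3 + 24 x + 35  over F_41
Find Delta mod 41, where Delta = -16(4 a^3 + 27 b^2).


4 a^3 + 27 b^2 = 4*24^3 + 27*35^2 = 55296 + 33075 = 88371
Delta = -16 * (88371) = -1413936
Delta mod 41 = 31

Delta = 31 (mod 41)


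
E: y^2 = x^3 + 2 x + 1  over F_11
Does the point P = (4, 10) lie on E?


Check whether y^2 = x^3 + 2 x + 1 (mod 11) for (x, y) = (4, 10).
LHS: y^2 = 10^2 mod 11 = 1
RHS: x^3 + 2 x + 1 = 4^3 + 2*4 + 1 mod 11 = 7
LHS != RHS

No, not on the curve


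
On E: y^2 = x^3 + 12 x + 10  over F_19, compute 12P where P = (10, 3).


k = 12 = 1100_2 (binary, LSB first: 0011)
Double-and-add from P = (10, 3):
  bit 0 = 0: acc unchanged = O
  bit 1 = 0: acc unchanged = O
  bit 2 = 1: acc = O + (16, 2) = (16, 2)
  bit 3 = 1: acc = (16, 2) + (12, 18) = (7, 0)

12P = (7, 0)


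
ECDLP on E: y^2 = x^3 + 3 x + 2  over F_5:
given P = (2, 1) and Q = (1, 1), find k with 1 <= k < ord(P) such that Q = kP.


Enumerate multiples of P until we hit Q = (1, 1):
  1P = (2, 1)
  2P = (1, 4)
  3P = (1, 1)
Match found at i = 3.

k = 3


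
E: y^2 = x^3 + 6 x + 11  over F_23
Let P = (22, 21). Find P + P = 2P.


Doubling: s = (3 x1^2 + a) / (2 y1)
s = (3*22^2 + 6) / (2*21) mod 23 = 15
x3 = s^2 - 2 x1 mod 23 = 15^2 - 2*22 = 20
y3 = s (x1 - x3) - y1 mod 23 = 15 * (22 - 20) - 21 = 9

2P = (20, 9)


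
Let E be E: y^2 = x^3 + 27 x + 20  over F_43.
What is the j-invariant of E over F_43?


Delta = -16(4 a^3 + 27 b^2) mod 43 = 33
-1728 * (4 a)^3 = -1728 * (4*27)^3 mod 43 = 42
j = 42 * 33^(-1) mod 43 = 13

j = 13 (mod 43)


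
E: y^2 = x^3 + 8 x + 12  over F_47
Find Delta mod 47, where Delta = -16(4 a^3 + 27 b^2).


4 a^3 + 27 b^2 = 4*8^3 + 27*12^2 = 2048 + 3888 = 5936
Delta = -16 * (5936) = -94976
Delta mod 47 = 11

Delta = 11 (mod 47)


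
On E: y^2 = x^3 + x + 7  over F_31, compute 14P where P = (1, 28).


k = 14 = 1110_2 (binary, LSB first: 0111)
Double-and-add from P = (1, 28):
  bit 0 = 0: acc unchanged = O
  bit 1 = 1: acc = O + (26, 30) = (26, 30)
  bit 2 = 1: acc = (26, 30) + (28, 15) = (10, 5)
  bit 3 = 1: acc = (10, 5) + (15, 24) = (13, 27)

14P = (13, 27)


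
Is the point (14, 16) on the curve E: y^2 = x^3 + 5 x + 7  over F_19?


Check whether y^2 = x^3 + 5 x + 7 (mod 19) for (x, y) = (14, 16).
LHS: y^2 = 16^2 mod 19 = 9
RHS: x^3 + 5 x + 7 = 14^3 + 5*14 + 7 mod 19 = 9
LHS = RHS

Yes, on the curve


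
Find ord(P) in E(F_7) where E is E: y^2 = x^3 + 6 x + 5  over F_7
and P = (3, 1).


Compute successive multiples of P until we hit O:
  1P = (3, 1)
  2P = (2, 5)
  3P = (4, 3)
  4P = (4, 4)
  5P = (2, 2)
  6P = (3, 6)
  7P = O

ord(P) = 7


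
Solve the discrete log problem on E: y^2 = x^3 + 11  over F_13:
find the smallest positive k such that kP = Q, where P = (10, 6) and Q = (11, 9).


Enumerate multiples of P until we hit Q = (11, 9):
  1P = (10, 6)
  2P = (7, 4)
  3P = (8, 4)
  4P = (9, 8)
  5P = (11, 9)
Match found at i = 5.

k = 5


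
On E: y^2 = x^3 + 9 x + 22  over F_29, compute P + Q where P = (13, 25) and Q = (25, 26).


P != Q, so use the chord formula.
s = (y2 - y1) / (x2 - x1) = (1) / (12) mod 29 = 17
x3 = s^2 - x1 - x2 mod 29 = 17^2 - 13 - 25 = 19
y3 = s (x1 - x3) - y1 mod 29 = 17 * (13 - 19) - 25 = 18

P + Q = (19, 18)


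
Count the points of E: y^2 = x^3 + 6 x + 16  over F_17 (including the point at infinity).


For each x in F_17, count y with y^2 = x^3 + 6 x + 16 mod 17:
  x = 0: RHS = 16, y in [4, 13]  -> 2 point(s)
  x = 2: RHS = 2, y in [6, 11]  -> 2 point(s)
  x = 4: RHS = 2, y in [6, 11]  -> 2 point(s)
  x = 5: RHS = 1, y in [1, 16]  -> 2 point(s)
  x = 6: RHS = 13, y in [8, 9]  -> 2 point(s)
  x = 8: RHS = 15, y in [7, 10]  -> 2 point(s)
  x = 9: RHS = 0, y in [0]  -> 1 point(s)
  x = 11: RHS = 2, y in [6, 11]  -> 2 point(s)
  x = 13: RHS = 13, y in [8, 9]  -> 2 point(s)
  x = 15: RHS = 13, y in [8, 9]  -> 2 point(s)
  x = 16: RHS = 9, y in [3, 14]  -> 2 point(s)
Affine points: 21. Add the point at infinity: total = 22.

#E(F_17) = 22


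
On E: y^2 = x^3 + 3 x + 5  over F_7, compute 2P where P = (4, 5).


Doubling: s = (3 x1^2 + a) / (2 y1)
s = (3*4^2 + 3) / (2*5) mod 7 = 3
x3 = s^2 - 2 x1 mod 7 = 3^2 - 2*4 = 1
y3 = s (x1 - x3) - y1 mod 7 = 3 * (4 - 1) - 5 = 4

2P = (1, 4)


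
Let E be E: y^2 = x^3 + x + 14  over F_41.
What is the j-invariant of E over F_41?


Delta = -16(4 a^3 + 27 b^2) mod 41 = 11
-1728 * (4 a)^3 = -1728 * (4*1)^3 mod 41 = 26
j = 26 * 11^(-1) mod 41 = 21

j = 21 (mod 41)


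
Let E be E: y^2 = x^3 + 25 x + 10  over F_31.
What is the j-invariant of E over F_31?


Delta = -16(4 a^3 + 27 b^2) mod 31 = 12
-1728 * (4 a)^3 = -1728 * (4*25)^3 mod 31 = 16
j = 16 * 12^(-1) mod 31 = 22

j = 22 (mod 31)


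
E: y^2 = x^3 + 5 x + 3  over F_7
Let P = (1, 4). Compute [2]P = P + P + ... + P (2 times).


k = 2 = 10_2 (binary, LSB first: 01)
Double-and-add from P = (1, 4):
  bit 0 = 0: acc unchanged = O
  bit 1 = 1: acc = O + (6, 5) = (6, 5)

2P = (6, 5)


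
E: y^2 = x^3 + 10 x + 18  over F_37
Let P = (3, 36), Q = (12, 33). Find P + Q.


P != Q, so use the chord formula.
s = (y2 - y1) / (x2 - x1) = (34) / (9) mod 37 = 12
x3 = s^2 - x1 - x2 mod 37 = 12^2 - 3 - 12 = 18
y3 = s (x1 - x3) - y1 mod 37 = 12 * (3 - 18) - 36 = 6

P + Q = (18, 6)


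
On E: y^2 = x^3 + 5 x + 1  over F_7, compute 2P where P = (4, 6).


Doubling: s = (3 x1^2 + a) / (2 y1)
s = (3*4^2 + 5) / (2*6) mod 7 = 5
x3 = s^2 - 2 x1 mod 7 = 5^2 - 2*4 = 3
y3 = s (x1 - x3) - y1 mod 7 = 5 * (4 - 3) - 6 = 6

2P = (3, 6)


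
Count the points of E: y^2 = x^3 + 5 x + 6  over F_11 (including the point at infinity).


For each x in F_11, count y with y^2 = x^3 + 5 x + 6 mod 11:
  x = 1: RHS = 1, y in [1, 10]  -> 2 point(s)
  x = 3: RHS = 4, y in [2, 9]  -> 2 point(s)
  x = 10: RHS = 0, y in [0]  -> 1 point(s)
Affine points: 5. Add the point at infinity: total = 6.

#E(F_11) = 6


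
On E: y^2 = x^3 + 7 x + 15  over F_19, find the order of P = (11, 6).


Compute successive multiples of P until we hit O:
  1P = (11, 6)
  2P = (13, 2)
  3P = (18, 8)
  4P = (18, 11)
  5P = (13, 17)
  6P = (11, 13)
  7P = O

ord(P) = 7


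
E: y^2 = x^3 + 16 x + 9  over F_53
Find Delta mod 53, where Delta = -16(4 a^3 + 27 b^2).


4 a^3 + 27 b^2 = 4*16^3 + 27*9^2 = 16384 + 2187 = 18571
Delta = -16 * (18571) = -297136
Delta mod 53 = 35

Delta = 35 (mod 53)


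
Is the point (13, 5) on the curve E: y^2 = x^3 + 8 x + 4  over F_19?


Check whether y^2 = x^3 + 8 x + 4 (mod 19) for (x, y) = (13, 5).
LHS: y^2 = 5^2 mod 19 = 6
RHS: x^3 + 8 x + 4 = 13^3 + 8*13 + 4 mod 19 = 6
LHS = RHS

Yes, on the curve


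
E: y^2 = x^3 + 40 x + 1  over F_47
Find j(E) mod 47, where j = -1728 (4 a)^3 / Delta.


Delta = -16(4 a^3 + 27 b^2) mod 47 = 41
-1728 * (4 a)^3 = -1728 * (4*40)^3 mod 47 = 14
j = 14 * 41^(-1) mod 47 = 29

j = 29 (mod 47)


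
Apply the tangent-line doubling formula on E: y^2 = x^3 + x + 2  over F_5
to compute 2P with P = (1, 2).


Doubling: s = (3 x1^2 + a) / (2 y1)
s = (3*1^2 + 1) / (2*2) mod 5 = 1
x3 = s^2 - 2 x1 mod 5 = 1^2 - 2*1 = 4
y3 = s (x1 - x3) - y1 mod 5 = 1 * (1 - 4) - 2 = 0

2P = (4, 0)


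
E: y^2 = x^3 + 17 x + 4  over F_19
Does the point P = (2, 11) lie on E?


Check whether y^2 = x^3 + 17 x + 4 (mod 19) for (x, y) = (2, 11).
LHS: y^2 = 11^2 mod 19 = 7
RHS: x^3 + 17 x + 4 = 2^3 + 17*2 + 4 mod 19 = 8
LHS != RHS

No, not on the curve


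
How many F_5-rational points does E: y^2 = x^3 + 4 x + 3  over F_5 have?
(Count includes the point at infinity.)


For each x in F_5, count y with y^2 = x^3 + 4 x + 3 mod 5:
  x = 2: RHS = 4, y in [2, 3]  -> 2 point(s)
Affine points: 2. Add the point at infinity: total = 3.

#E(F_5) = 3


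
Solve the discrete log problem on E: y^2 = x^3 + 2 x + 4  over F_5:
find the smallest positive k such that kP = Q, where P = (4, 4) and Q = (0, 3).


Enumerate multiples of P until we hit Q = (0, 3):
  1P = (4, 4)
  2P = (2, 1)
  3P = (0, 2)
  4P = (0, 3)
Match found at i = 4.

k = 4


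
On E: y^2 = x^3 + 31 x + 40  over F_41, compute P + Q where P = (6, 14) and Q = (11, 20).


P != Q, so use the chord formula.
s = (y2 - y1) / (x2 - x1) = (6) / (5) mod 41 = 34
x3 = s^2 - x1 - x2 mod 41 = 34^2 - 6 - 11 = 32
y3 = s (x1 - x3) - y1 mod 41 = 34 * (6 - 32) - 14 = 4

P + Q = (32, 4)


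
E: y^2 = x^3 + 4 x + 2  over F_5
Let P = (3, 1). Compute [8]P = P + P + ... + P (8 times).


k = 8 = 1000_2 (binary, LSB first: 0001)
Double-and-add from P = (3, 1):
  bit 0 = 0: acc unchanged = O
  bit 1 = 0: acc unchanged = O
  bit 2 = 0: acc unchanged = O
  bit 3 = 1: acc = O + (3, 4) = (3, 4)

8P = (3, 4)


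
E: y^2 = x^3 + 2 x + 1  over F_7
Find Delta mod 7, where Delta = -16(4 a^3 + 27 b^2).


4 a^3 + 27 b^2 = 4*2^3 + 27*1^2 = 32 + 27 = 59
Delta = -16 * (59) = -944
Delta mod 7 = 1

Delta = 1 (mod 7)


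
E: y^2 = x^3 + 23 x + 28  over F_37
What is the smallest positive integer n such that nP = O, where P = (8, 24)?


Compute successive multiples of P until we hit O:
  1P = (8, 24)
  2P = (0, 18)
  3P = (18, 24)
  4P = (11, 13)
  5P = (15, 14)
  6P = (10, 0)
  7P = (15, 23)
  8P = (11, 24)
  ... (continuing to 12P)
  12P = O

ord(P) = 12


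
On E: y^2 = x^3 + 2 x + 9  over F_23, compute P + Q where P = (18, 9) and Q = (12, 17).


P != Q, so use the chord formula.
s = (y2 - y1) / (x2 - x1) = (8) / (17) mod 23 = 14
x3 = s^2 - x1 - x2 mod 23 = 14^2 - 18 - 12 = 5
y3 = s (x1 - x3) - y1 mod 23 = 14 * (18 - 5) - 9 = 12

P + Q = (5, 12)


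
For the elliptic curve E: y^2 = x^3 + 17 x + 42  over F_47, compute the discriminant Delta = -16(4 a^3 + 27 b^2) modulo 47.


4 a^3 + 27 b^2 = 4*17^3 + 27*42^2 = 19652 + 47628 = 67280
Delta = -16 * (67280) = -1076480
Delta mod 47 = 8

Delta = 8 (mod 47)


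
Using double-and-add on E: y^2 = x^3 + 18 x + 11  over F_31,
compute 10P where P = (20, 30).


k = 10 = 1010_2 (binary, LSB first: 0101)
Double-and-add from P = (20, 30):
  bit 0 = 0: acc unchanged = O
  bit 1 = 1: acc = O + (19, 12) = (19, 12)
  bit 2 = 0: acc unchanged = (19, 12)
  bit 3 = 1: acc = (19, 12) + (8, 27) = (22, 9)

10P = (22, 9)


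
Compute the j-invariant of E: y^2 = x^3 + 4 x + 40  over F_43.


Delta = -16(4 a^3 + 27 b^2) mod 43 = 14
-1728 * (4 a)^3 = -1728 * (4*4)^3 mod 43 = 41
j = 41 * 14^(-1) mod 43 = 6

j = 6 (mod 43)


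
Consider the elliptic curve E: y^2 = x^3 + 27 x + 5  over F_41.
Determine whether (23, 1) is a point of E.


Check whether y^2 = x^3 + 27 x + 5 (mod 41) for (x, y) = (23, 1).
LHS: y^2 = 1^2 mod 41 = 1
RHS: x^3 + 27 x + 5 = 23^3 + 27*23 + 5 mod 41 = 1
LHS = RHS

Yes, on the curve


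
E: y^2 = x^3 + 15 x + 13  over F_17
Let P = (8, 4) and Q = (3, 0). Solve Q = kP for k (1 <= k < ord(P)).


Enumerate multiples of P until we hit Q = (3, 0):
  1P = (8, 4)
  2P = (3, 0)
Match found at i = 2.

k = 2


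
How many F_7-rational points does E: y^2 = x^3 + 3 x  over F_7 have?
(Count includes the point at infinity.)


For each x in F_7, count y with y^2 = x^3 + 3 x + 0 mod 7:
  x = 0: RHS = 0, y in [0]  -> 1 point(s)
  x = 1: RHS = 4, y in [2, 5]  -> 2 point(s)
  x = 2: RHS = 0, y in [0]  -> 1 point(s)
  x = 3: RHS = 1, y in [1, 6]  -> 2 point(s)
  x = 5: RHS = 0, y in [0]  -> 1 point(s)
Affine points: 7. Add the point at infinity: total = 8.

#E(F_7) = 8


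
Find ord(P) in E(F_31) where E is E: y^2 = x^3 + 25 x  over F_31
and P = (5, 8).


Compute successive multiples of P until we hit O:
  1P = (5, 8)
  2P = (0, 0)
  3P = (5, 23)
  4P = O

ord(P) = 4


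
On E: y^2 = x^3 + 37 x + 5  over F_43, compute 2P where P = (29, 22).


Doubling: s = (3 x1^2 + a) / (2 y1)
s = (3*29^2 + 37) / (2*22) mod 43 = 23
x3 = s^2 - 2 x1 mod 43 = 23^2 - 2*29 = 41
y3 = s (x1 - x3) - y1 mod 43 = 23 * (29 - 41) - 22 = 3

2P = (41, 3)


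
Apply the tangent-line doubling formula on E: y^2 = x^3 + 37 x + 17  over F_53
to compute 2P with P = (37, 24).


Doubling: s = (3 x1^2 + a) / (2 y1)
s = (3*37^2 + 37) / (2*24) mod 53 = 51
x3 = s^2 - 2 x1 mod 53 = 51^2 - 2*37 = 36
y3 = s (x1 - x3) - y1 mod 53 = 51 * (37 - 36) - 24 = 27

2P = (36, 27)


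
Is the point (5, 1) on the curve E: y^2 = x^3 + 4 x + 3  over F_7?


Check whether y^2 = x^3 + 4 x + 3 (mod 7) for (x, y) = (5, 1).
LHS: y^2 = 1^2 mod 7 = 1
RHS: x^3 + 4 x + 3 = 5^3 + 4*5 + 3 mod 7 = 1
LHS = RHS

Yes, on the curve


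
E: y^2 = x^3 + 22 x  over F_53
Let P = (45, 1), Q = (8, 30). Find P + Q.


P != Q, so use the chord formula.
s = (y2 - y1) / (x2 - x1) = (29) / (16) mod 53 = 25
x3 = s^2 - x1 - x2 mod 53 = 25^2 - 45 - 8 = 42
y3 = s (x1 - x3) - y1 mod 53 = 25 * (45 - 42) - 1 = 21

P + Q = (42, 21)


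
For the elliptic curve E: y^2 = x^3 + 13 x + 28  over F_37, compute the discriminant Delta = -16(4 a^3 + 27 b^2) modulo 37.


4 a^3 + 27 b^2 = 4*13^3 + 27*28^2 = 8788 + 21168 = 29956
Delta = -16 * (29956) = -479296
Delta mod 37 = 2

Delta = 2 (mod 37)


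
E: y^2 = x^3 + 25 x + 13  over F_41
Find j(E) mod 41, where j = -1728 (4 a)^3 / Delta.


Delta = -16(4 a^3 + 27 b^2) mod 41 = 3
-1728 * (4 a)^3 = -1728 * (4*25)^3 mod 41 = 22
j = 22 * 3^(-1) mod 41 = 21

j = 21 (mod 41)


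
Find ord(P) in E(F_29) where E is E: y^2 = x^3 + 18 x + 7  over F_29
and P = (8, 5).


Compute successive multiples of P until we hit O:
  1P = (8, 5)
  2P = (19, 25)
  3P = (24, 16)
  4P = (25, 25)
  5P = (2, 14)
  6P = (14, 4)
  7P = (3, 28)
  8P = (9, 17)
  ... (continuing to 25P)
  25P = O

ord(P) = 25


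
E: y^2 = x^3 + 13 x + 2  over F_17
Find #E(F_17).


For each x in F_17, count y with y^2 = x^3 + 13 x + 2 mod 17:
  x = 0: RHS = 2, y in [6, 11]  -> 2 point(s)
  x = 1: RHS = 16, y in [4, 13]  -> 2 point(s)
  x = 2: RHS = 2, y in [6, 11]  -> 2 point(s)
  x = 3: RHS = 0, y in [0]  -> 1 point(s)
  x = 4: RHS = 16, y in [4, 13]  -> 2 point(s)
  x = 9: RHS = 15, y in [7, 10]  -> 2 point(s)
  x = 12: RHS = 16, y in [4, 13]  -> 2 point(s)
  x = 14: RHS = 4, y in [2, 15]  -> 2 point(s)
  x = 15: RHS = 2, y in [6, 11]  -> 2 point(s)
Affine points: 17. Add the point at infinity: total = 18.

#E(F_17) = 18


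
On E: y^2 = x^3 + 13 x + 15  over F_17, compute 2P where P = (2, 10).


k = 2 = 10_2 (binary, LSB first: 01)
Double-and-add from P = (2, 10):
  bit 0 = 0: acc unchanged = O
  bit 1 = 1: acc = O + (5, 16) = (5, 16)

2P = (5, 16)


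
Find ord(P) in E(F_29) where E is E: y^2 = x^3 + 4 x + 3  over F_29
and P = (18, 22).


Compute successive multiples of P until we hit O:
  1P = (18, 22)
  2P = (16, 25)
  3P = (19, 23)
  4P = (22, 3)
  5P = (17, 24)
  6P = (27, 25)
  7P = (26, 14)
  8P = (15, 4)
  ... (continuing to 27P)
  27P = O

ord(P) = 27


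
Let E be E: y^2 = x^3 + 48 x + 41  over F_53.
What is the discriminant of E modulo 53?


4 a^3 + 27 b^2 = 4*48^3 + 27*41^2 = 442368 + 45387 = 487755
Delta = -16 * (487755) = -7804080
Delta mod 53 = 11

Delta = 11 (mod 53)


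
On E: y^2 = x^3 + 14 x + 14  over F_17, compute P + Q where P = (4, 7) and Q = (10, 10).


P != Q, so use the chord formula.
s = (y2 - y1) / (x2 - x1) = (3) / (6) mod 17 = 9
x3 = s^2 - x1 - x2 mod 17 = 9^2 - 4 - 10 = 16
y3 = s (x1 - x3) - y1 mod 17 = 9 * (4 - 16) - 7 = 4

P + Q = (16, 4)


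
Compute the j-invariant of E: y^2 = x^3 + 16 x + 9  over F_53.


Delta = -16(4 a^3 + 27 b^2) mod 53 = 35
-1728 * (4 a)^3 = -1728 * (4*16)^3 mod 53 = 20
j = 20 * 35^(-1) mod 53 = 46

j = 46 (mod 53)


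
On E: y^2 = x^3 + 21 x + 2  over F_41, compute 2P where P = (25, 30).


Doubling: s = (3 x1^2 + a) / (2 y1)
s = (3*25^2 + 21) / (2*30) mod 41 = 7
x3 = s^2 - 2 x1 mod 41 = 7^2 - 2*25 = 40
y3 = s (x1 - x3) - y1 mod 41 = 7 * (25 - 40) - 30 = 29

2P = (40, 29)


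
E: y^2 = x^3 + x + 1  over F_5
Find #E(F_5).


For each x in F_5, count y with y^2 = x^3 + 1 x + 1 mod 5:
  x = 0: RHS = 1, y in [1, 4]  -> 2 point(s)
  x = 2: RHS = 1, y in [1, 4]  -> 2 point(s)
  x = 3: RHS = 1, y in [1, 4]  -> 2 point(s)
  x = 4: RHS = 4, y in [2, 3]  -> 2 point(s)
Affine points: 8. Add the point at infinity: total = 9.

#E(F_5) = 9


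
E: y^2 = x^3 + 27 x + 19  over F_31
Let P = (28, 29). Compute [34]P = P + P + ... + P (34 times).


k = 34 = 100010_2 (binary, LSB first: 010001)
Double-and-add from P = (28, 29):
  bit 0 = 0: acc unchanged = O
  bit 1 = 1: acc = O + (10, 7) = (10, 7)
  bit 2 = 0: acc unchanged = (10, 7)
  bit 3 = 0: acc unchanged = (10, 7)
  bit 4 = 0: acc unchanged = (10, 7)
  bit 5 = 1: acc = (10, 7) + (21, 19) = (14, 14)

34P = (14, 14)


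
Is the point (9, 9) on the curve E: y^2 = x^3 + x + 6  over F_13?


Check whether y^2 = x^3 + 1 x + 6 (mod 13) for (x, y) = (9, 9).
LHS: y^2 = 9^2 mod 13 = 3
RHS: x^3 + 1 x + 6 = 9^3 + 1*9 + 6 mod 13 = 3
LHS = RHS

Yes, on the curve


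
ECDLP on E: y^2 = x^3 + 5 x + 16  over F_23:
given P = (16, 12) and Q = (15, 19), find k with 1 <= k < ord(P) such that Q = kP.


Enumerate multiples of P until we hit Q = (15, 19):
  1P = (16, 12)
  2P = (3, 9)
  3P = (8, 4)
  4P = (0, 4)
  5P = (13, 1)
  6P = (10, 10)
  7P = (15, 19)
Match found at i = 7.

k = 7


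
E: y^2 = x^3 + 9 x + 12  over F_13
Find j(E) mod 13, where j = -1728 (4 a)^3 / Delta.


Delta = -16(4 a^3 + 27 b^2) mod 13 = 11
-1728 * (4 a)^3 = -1728 * (4*9)^3 mod 13 = 12
j = 12 * 11^(-1) mod 13 = 7

j = 7 (mod 13)


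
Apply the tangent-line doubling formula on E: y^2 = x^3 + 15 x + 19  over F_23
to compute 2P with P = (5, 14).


Doubling: s = (3 x1^2 + a) / (2 y1)
s = (3*5^2 + 15) / (2*14) mod 23 = 18
x3 = s^2 - 2 x1 mod 23 = 18^2 - 2*5 = 15
y3 = s (x1 - x3) - y1 mod 23 = 18 * (5 - 15) - 14 = 13

2P = (15, 13)


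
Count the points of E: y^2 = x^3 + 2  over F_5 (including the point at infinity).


For each x in F_5, count y with y^2 = x^3 + 0 x + 2 mod 5:
  x = 2: RHS = 0, y in [0]  -> 1 point(s)
  x = 3: RHS = 4, y in [2, 3]  -> 2 point(s)
  x = 4: RHS = 1, y in [1, 4]  -> 2 point(s)
Affine points: 5. Add the point at infinity: total = 6.

#E(F_5) = 6


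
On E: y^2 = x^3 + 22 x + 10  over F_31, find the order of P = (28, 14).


Compute successive multiples of P until we hit O:
  1P = (28, 14)
  2P = (11, 8)
  3P = (8, 4)
  4P = (3, 14)
  5P = (0, 17)
  6P = (4, 10)
  7P = (24, 28)
  8P = (30, 24)
  ... (continuing to 38P)
  38P = O

ord(P) = 38


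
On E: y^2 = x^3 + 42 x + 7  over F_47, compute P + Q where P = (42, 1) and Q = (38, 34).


P != Q, so use the chord formula.
s = (y2 - y1) / (x2 - x1) = (33) / (43) mod 47 = 27
x3 = s^2 - x1 - x2 mod 47 = 27^2 - 42 - 38 = 38
y3 = s (x1 - x3) - y1 mod 47 = 27 * (42 - 38) - 1 = 13

P + Q = (38, 13)


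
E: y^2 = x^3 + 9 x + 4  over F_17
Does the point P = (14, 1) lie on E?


Check whether y^2 = x^3 + 9 x + 4 (mod 17) for (x, y) = (14, 1).
LHS: y^2 = 1^2 mod 17 = 1
RHS: x^3 + 9 x + 4 = 14^3 + 9*14 + 4 mod 17 = 1
LHS = RHS

Yes, on the curve


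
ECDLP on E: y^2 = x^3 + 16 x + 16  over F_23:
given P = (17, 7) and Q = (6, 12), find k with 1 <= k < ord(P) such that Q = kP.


Enumerate multiples of P until we hit Q = (6, 12):
  1P = (17, 7)
  2P = (13, 12)
  3P = (19, 7)
  4P = (10, 16)
  5P = (0, 4)
  6P = (12, 2)
  7P = (18, 15)
  8P = (6, 12)
Match found at i = 8.

k = 8


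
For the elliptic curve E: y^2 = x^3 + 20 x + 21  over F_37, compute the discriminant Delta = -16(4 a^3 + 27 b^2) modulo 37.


4 a^3 + 27 b^2 = 4*20^3 + 27*21^2 = 32000 + 11907 = 43907
Delta = -16 * (43907) = -702512
Delta mod 37 = 7

Delta = 7 (mod 37)


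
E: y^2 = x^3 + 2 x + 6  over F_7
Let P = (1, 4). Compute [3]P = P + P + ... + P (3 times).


k = 3 = 11_2 (binary, LSB first: 11)
Double-and-add from P = (1, 4):
  bit 0 = 1: acc = O + (1, 4) = (1, 4)
  bit 1 = 1: acc = (1, 4) + (2, 5) = (5, 6)

3P = (5, 6)


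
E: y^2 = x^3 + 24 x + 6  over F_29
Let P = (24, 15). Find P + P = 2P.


Doubling: s = (3 x1^2 + a) / (2 y1)
s = (3*24^2 + 24) / (2*15) mod 29 = 12
x3 = s^2 - 2 x1 mod 29 = 12^2 - 2*24 = 9
y3 = s (x1 - x3) - y1 mod 29 = 12 * (24 - 9) - 15 = 20

2P = (9, 20)


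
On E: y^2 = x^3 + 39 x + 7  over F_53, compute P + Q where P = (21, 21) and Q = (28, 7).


P != Q, so use the chord formula.
s = (y2 - y1) / (x2 - x1) = (39) / (7) mod 53 = 51
x3 = s^2 - x1 - x2 mod 53 = 51^2 - 21 - 28 = 8
y3 = s (x1 - x3) - y1 mod 53 = 51 * (21 - 8) - 21 = 6

P + Q = (8, 6)


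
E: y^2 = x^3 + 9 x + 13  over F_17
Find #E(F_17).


For each x in F_17, count y with y^2 = x^3 + 9 x + 13 mod 17:
  x = 0: RHS = 13, y in [8, 9]  -> 2 point(s)
  x = 3: RHS = 16, y in [4, 13]  -> 2 point(s)
  x = 5: RHS = 13, y in [8, 9]  -> 2 point(s)
  x = 8: RHS = 2, y in [6, 11]  -> 2 point(s)
  x = 10: RHS = 15, y in [7, 10]  -> 2 point(s)
  x = 11: RHS = 15, y in [7, 10]  -> 2 point(s)
  x = 12: RHS = 13, y in [8, 9]  -> 2 point(s)
  x = 13: RHS = 15, y in [7, 10]  -> 2 point(s)
  x = 15: RHS = 4, y in [2, 15]  -> 2 point(s)
Affine points: 18. Add the point at infinity: total = 19.

#E(F_17) = 19
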